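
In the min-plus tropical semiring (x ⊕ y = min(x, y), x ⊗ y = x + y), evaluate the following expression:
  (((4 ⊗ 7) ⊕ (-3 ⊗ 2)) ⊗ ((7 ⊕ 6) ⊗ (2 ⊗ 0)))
(((4 ⊗ 7) ⊕ (-3 ⊗ 2)) ⊗ ((7 ⊕ 6) ⊗ (2 ⊗ 0))) = 7

Expand innermost to outermost. Recall ⊕ takes the minimum of its arguments and ⊗ takes their sum. Working out the expression (((4 ⊗ 7) ⊕ (-3 ⊗ 2)) ⊗ ((7 ⊕ 6) ⊗ (2 ⊗ 0))) gives 7.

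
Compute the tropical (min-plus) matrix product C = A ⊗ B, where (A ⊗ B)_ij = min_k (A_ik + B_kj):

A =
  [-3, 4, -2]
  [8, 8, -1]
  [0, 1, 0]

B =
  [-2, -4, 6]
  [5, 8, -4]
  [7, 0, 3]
A ⊗ B =
  [-5, -7, 0]
  [6, -1, 2]
  [-2, -4, -3]

Apply the min-plus product entry-by-entry:
  C[0][0] = min over k of (A[0][0] + B[0][0] = -3 + -2 = -5, A[0][1] + B[1][0] = 4 + 5 = 9, A[0][2] + B[2][0] = -2 + 7 = 5) = -5 (attained at k = 0)
  C[0][1] = min over k of (A[0][0] + B[0][1] = -3 + -4 = -7, A[0][1] + B[1][1] = 4 + 8 = 12, A[0][2] + B[2][1] = -2 + 0 = -2) = -7 (attained at k = 0)
  C[0][2] = min over k of (A[0][0] + B[0][2] = -3 + 6 = 3, A[0][1] + B[1][2] = 4 + -4 = 0, A[0][2] + B[2][2] = -2 + 3 = 1) = 0 (attained at k = 1)
  C[1][0] = min over k of (A[1][0] + B[0][0] = 8 + -2 = 6, A[1][1] + B[1][0] = 8 + 5 = 13, A[1][2] + B[2][0] = -1 + 7 = 6) = 6 (attained at k = 0)
  C[1][1] = min over k of (A[1][0] + B[0][1] = 8 + -4 = 4, A[1][1] + B[1][1] = 8 + 8 = 16, A[1][2] + B[2][1] = -1 + 0 = -1) = -1 (attained at k = 2)
  C[1][2] = min over k of (A[1][0] + B[0][2] = 8 + 6 = 14, A[1][1] + B[1][2] = 8 + -4 = 4, A[1][2] + B[2][2] = -1 + 3 = 2) = 2 (attained at k = 2)
  C[2][0] = min over k of (A[2][0] + B[0][0] = 0 + -2 = -2, A[2][1] + B[1][0] = 1 + 5 = 6, A[2][2] + B[2][0] = 0 + 7 = 7) = -2 (attained at k = 0)
  C[2][1] = min over k of (A[2][0] + B[0][1] = 0 + -4 = -4, A[2][1] + B[1][1] = 1 + 8 = 9, A[2][2] + B[2][1] = 0 + 0 = 0) = -4 (attained at k = 0)
  C[2][2] = min over k of (A[2][0] + B[0][2] = 0 + 6 = 6, A[2][1] + B[1][2] = 1 + -4 = -3, A[2][2] + B[2][2] = 0 + 3 = 3) = -3 (attained at k = 1)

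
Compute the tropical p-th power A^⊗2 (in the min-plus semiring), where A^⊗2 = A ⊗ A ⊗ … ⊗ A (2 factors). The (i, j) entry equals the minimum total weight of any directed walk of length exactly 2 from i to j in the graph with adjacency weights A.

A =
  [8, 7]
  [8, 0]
A^⊗2 =
  [15, 7]
  [8, 0]

Each entry (A^⊗2)_ij equals the minimum over all length-2 walks i = v_0 → v_1 → … → v_2 = j of Σ_t A[v_t][v_{t+1}]. For example, for (i, j) = (0, 1) we minimise over 2 possible intermediate vertex sequences; the minimum is 7, attained along the walk 0 → 1 → 1.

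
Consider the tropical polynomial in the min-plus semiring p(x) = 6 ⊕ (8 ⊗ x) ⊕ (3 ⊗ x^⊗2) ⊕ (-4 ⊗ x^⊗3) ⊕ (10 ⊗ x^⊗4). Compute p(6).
p(6) = 6

A tropical monomial a ⊗ x^⊗i evaluates to a + i · x. Evaluating each term at x = 6:
  Term 0 contributes 6 + 0 · 6 = 6
  Term 1 contributes 8 + 1 · 6 = 14
  Term 2 contributes 3 + 2 · 6 = 15
  Term 3 contributes -4 + 3 · 6 = 14
  Term 4 contributes 10 + 4 · 6 = 34
p(6) = ⊕ of these = min[6, 14, 15, 14, 34] = 6.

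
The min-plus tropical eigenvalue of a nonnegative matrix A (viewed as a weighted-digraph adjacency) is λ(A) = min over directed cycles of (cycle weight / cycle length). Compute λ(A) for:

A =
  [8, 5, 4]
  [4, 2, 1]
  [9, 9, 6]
λ(A) = 2

Enumerate directed cycles and compute their means (weight / length). Sample:
  cycle 0 → 0: weight = 8, length = 1, mean = 8/1 ≈ 8.000
  cycle 1 → 1: weight = 2, length = 1, mean = 2/1 ≈ 2.000
  cycle 2 → 2: weight = 6, length = 1, mean = 6/1 ≈ 6.000
  cycle 0 → 1 → 0: weight = 9, length = 2, mean = 9/2 ≈ 4.500
  cycle 0 → 2 → 0: weight = 13, length = 2, mean = 13/2 ≈ 6.500
  cycle 1 → 0 → 1: weight = 9, length = 2, mean = 9/2 ≈ 4.500
Minimum mean = 2.000, attained e.g. along the cycle 1 → 1 with weight 2 and length 1. So λ(A) = 2/1 = 2.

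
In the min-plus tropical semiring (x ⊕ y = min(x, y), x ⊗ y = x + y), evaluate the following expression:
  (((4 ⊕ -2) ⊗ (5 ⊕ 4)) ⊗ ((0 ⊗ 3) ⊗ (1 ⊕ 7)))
(((4 ⊕ -2) ⊗ (5 ⊕ 4)) ⊗ ((0 ⊗ 3) ⊗ (1 ⊕ 7))) = 6

Expand innermost to outermost. Recall ⊕ takes the minimum of its arguments and ⊗ takes their sum. Working out the expression (((4 ⊕ -2) ⊗ (5 ⊕ 4)) ⊗ ((0 ⊗ 3) ⊗ (1 ⊕ 7))) gives 6.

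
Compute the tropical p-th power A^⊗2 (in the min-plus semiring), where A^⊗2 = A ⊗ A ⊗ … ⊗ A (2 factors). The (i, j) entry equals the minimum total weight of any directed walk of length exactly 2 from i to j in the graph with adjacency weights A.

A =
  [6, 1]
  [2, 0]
A^⊗2 =
  [3, 1]
  [2, 0]

Each entry (A^⊗2)_ij equals the minimum over all length-2 walks i = v_0 → v_1 → … → v_2 = j of Σ_t A[v_t][v_{t+1}]. For example, for (i, j) = (0, 1) we minimise over 2 possible intermediate vertex sequences; the minimum is 1, attained along the walk 0 → 1 → 1.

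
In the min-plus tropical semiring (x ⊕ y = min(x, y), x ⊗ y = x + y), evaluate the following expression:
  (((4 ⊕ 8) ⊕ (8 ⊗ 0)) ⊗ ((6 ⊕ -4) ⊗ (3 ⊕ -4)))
(((4 ⊕ 8) ⊕ (8 ⊗ 0)) ⊗ ((6 ⊕ -4) ⊗ (3 ⊕ -4))) = -4

Expand innermost to outermost. Recall ⊕ takes the minimum of its arguments and ⊗ takes their sum. Working out the expression (((4 ⊕ 8) ⊕ (8 ⊗ 0)) ⊗ ((6 ⊕ -4) ⊗ (3 ⊕ -4))) gives -4.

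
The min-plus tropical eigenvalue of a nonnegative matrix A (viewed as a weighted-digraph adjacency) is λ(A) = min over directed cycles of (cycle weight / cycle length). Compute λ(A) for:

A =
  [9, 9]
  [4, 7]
λ(A) = 13/2

Enumerate directed cycles and compute their means (weight / length). Sample:
  cycle 0 → 0: weight = 9, length = 1, mean = 9/1 ≈ 9.000
  cycle 1 → 1: weight = 7, length = 1, mean = 7/1 ≈ 7.000
  cycle 0 → 1 → 0: weight = 13, length = 2, mean = 13/2 ≈ 6.500
  cycle 1 → 0 → 1: weight = 13, length = 2, mean = 13/2 ≈ 6.500
Minimum mean = 6.500, attained e.g. along the cycle 0 → 1 → 0 with weight 13 and length 2. So λ(A) = 13/2 = 13/2.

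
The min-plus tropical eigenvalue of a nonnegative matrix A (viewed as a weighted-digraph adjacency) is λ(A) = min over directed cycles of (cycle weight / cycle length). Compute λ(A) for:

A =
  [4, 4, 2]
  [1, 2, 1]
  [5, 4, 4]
λ(A) = 2

Enumerate directed cycles and compute their means (weight / length). Sample:
  cycle 0 → 0: weight = 4, length = 1, mean = 4/1 ≈ 4.000
  cycle 1 → 1: weight = 2, length = 1, mean = 2/1 ≈ 2.000
  cycle 2 → 2: weight = 4, length = 1, mean = 4/1 ≈ 4.000
  cycle 0 → 1 → 0: weight = 5, length = 2, mean = 5/2 ≈ 2.500
  cycle 0 → 2 → 0: weight = 7, length = 2, mean = 7/2 ≈ 3.500
  cycle 1 → 0 → 1: weight = 5, length = 2, mean = 5/2 ≈ 2.500
Minimum mean = 2.000, attained e.g. along the cycle 1 → 1 with weight 2 and length 1. So λ(A) = 2/1 = 2.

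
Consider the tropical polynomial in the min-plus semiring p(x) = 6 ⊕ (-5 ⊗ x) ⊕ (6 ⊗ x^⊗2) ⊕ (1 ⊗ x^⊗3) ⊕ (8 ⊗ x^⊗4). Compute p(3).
p(3) = -2

A tropical monomial a ⊗ x^⊗i evaluates to a + i · x. Evaluating each term at x = 3:
  Term 0 contributes 6 + 0 · 3 = 6
  Term 1 contributes -5 + 1 · 3 = -2
  Term 2 contributes 6 + 2 · 3 = 12
  Term 3 contributes 1 + 3 · 3 = 10
  Term 4 contributes 8 + 4 · 3 = 20
p(3) = ⊕ of these = min[6, -2, 12, 10, 20] = -2.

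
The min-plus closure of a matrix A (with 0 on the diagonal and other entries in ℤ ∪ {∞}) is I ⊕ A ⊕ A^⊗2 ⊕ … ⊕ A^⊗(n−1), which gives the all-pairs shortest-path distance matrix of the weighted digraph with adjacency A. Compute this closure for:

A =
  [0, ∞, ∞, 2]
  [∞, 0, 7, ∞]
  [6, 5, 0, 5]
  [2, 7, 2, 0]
Closure =
  [0, 9, 4, 2]
  [13, 0, 7, 12]
  [6, 5, 0, 5]
  [2, 7, 2, 0]

This is the Floyd-Warshall all-pairs shortest-path computation. For each intermediate vertex k = 0, 1, …, 3, update dist[i][j] ← min(dist[i][j], dist[i][k] + dist[k][j]). The final matrix gives, for each (i, j), the minimum total weight of any directed path from i to j (possibly empty when i = j).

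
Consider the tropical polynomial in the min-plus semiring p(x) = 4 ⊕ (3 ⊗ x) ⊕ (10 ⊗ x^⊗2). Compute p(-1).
p(-1) = 2

A tropical monomial a ⊗ x^⊗i evaluates to a + i · x. Evaluating each term at x = -1:
  Term 0 contributes 4 + 0 · -1 = 4
  Term 1 contributes 3 + 1 · -1 = 2
  Term 2 contributes 10 + 2 · -1 = 8
p(-1) = ⊕ of these = min[4, 2, 8] = 2.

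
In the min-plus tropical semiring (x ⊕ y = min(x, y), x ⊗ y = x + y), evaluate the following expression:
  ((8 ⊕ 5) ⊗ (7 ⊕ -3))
((8 ⊕ 5) ⊗ (7 ⊕ -3)) = 2

Expand innermost to outermost. Recall ⊕ takes the minimum of its arguments and ⊗ takes their sum. Working out the expression ((8 ⊕ 5) ⊗ (7 ⊕ -3)) gives 2.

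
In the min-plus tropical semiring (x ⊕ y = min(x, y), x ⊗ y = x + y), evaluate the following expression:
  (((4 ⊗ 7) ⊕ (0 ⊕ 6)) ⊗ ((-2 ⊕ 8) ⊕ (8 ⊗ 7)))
(((4 ⊗ 7) ⊕ (0 ⊕ 6)) ⊗ ((-2 ⊕ 8) ⊕ (8 ⊗ 7))) = -2

Expand innermost to outermost. Recall ⊕ takes the minimum of its arguments and ⊗ takes their sum. Working out the expression (((4 ⊗ 7) ⊕ (0 ⊕ 6)) ⊗ ((-2 ⊕ 8) ⊕ (8 ⊗ 7))) gives -2.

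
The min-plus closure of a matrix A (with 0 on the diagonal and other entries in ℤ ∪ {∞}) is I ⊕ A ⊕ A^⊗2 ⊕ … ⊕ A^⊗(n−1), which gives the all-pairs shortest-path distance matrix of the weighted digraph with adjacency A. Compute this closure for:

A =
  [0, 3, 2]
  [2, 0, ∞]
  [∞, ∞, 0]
Closure =
  [0, 3, 2]
  [2, 0, 4]
  [∞, ∞, 0]

This is the Floyd-Warshall all-pairs shortest-path computation. For each intermediate vertex k = 0, 1, …, 2, update dist[i][j] ← min(dist[i][j], dist[i][k] + dist[k][j]). The final matrix gives, for each (i, j), the minimum total weight of any directed path from i to j (possibly empty when i = j).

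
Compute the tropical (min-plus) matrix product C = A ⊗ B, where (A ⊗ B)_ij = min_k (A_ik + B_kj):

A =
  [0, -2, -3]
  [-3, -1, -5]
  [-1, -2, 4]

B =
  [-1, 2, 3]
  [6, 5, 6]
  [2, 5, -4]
A ⊗ B =
  [-1, 2, -7]
  [-4, -1, -9]
  [-2, 1, 0]

Apply the min-plus product entry-by-entry:
  C[0][0] = min over k of (A[0][0] + B[0][0] = 0 + -1 = -1, A[0][1] + B[1][0] = -2 + 6 = 4, A[0][2] + B[2][0] = -3 + 2 = -1) = -1 (attained at k = 0)
  C[0][1] = min over k of (A[0][0] + B[0][1] = 0 + 2 = 2, A[0][1] + B[1][1] = -2 + 5 = 3, A[0][2] + B[2][1] = -3 + 5 = 2) = 2 (attained at k = 0)
  C[0][2] = min over k of (A[0][0] + B[0][2] = 0 + 3 = 3, A[0][1] + B[1][2] = -2 + 6 = 4, A[0][2] + B[2][2] = -3 + -4 = -7) = -7 (attained at k = 2)
  C[1][0] = min over k of (A[1][0] + B[0][0] = -3 + -1 = -4, A[1][1] + B[1][0] = -1 + 6 = 5, A[1][2] + B[2][0] = -5 + 2 = -3) = -4 (attained at k = 0)
  C[1][1] = min over k of (A[1][0] + B[0][1] = -3 + 2 = -1, A[1][1] + B[1][1] = -1 + 5 = 4, A[1][2] + B[2][1] = -5 + 5 = 0) = -1 (attained at k = 0)
  C[1][2] = min over k of (A[1][0] + B[0][2] = -3 + 3 = 0, A[1][1] + B[1][2] = -1 + 6 = 5, A[1][2] + B[2][2] = -5 + -4 = -9) = -9 (attained at k = 2)
  C[2][0] = min over k of (A[2][0] + B[0][0] = -1 + -1 = -2, A[2][1] + B[1][0] = -2 + 6 = 4, A[2][2] + B[2][0] = 4 + 2 = 6) = -2 (attained at k = 0)
  C[2][1] = min over k of (A[2][0] + B[0][1] = -1 + 2 = 1, A[2][1] + B[1][1] = -2 + 5 = 3, A[2][2] + B[2][1] = 4 + 5 = 9) = 1 (attained at k = 0)
  C[2][2] = min over k of (A[2][0] + B[0][2] = -1 + 3 = 2, A[2][1] + B[1][2] = -2 + 6 = 4, A[2][2] + B[2][2] = 4 + -4 = 0) = 0 (attained at k = 2)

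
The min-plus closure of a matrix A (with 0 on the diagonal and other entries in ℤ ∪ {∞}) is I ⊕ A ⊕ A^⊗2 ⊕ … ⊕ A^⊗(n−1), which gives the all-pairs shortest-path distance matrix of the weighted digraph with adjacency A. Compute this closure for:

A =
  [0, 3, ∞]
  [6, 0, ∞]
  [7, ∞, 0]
Closure =
  [0, 3, ∞]
  [6, 0, ∞]
  [7, 10, 0]

This is the Floyd-Warshall all-pairs shortest-path computation. For each intermediate vertex k = 0, 1, …, 2, update dist[i][j] ← min(dist[i][j], dist[i][k] + dist[k][j]). The final matrix gives, for each (i, j), the minimum total weight of any directed path from i to j (possibly empty when i = j).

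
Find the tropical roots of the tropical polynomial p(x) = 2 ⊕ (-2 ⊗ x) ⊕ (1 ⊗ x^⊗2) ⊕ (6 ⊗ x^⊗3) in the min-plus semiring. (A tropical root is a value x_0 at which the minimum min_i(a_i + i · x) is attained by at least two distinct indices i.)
Roots: {-5, -3, 4}

Each tropical root is a break point of the lower envelope of the lines y = a_i + i · x (there are 4 lines, with slopes 0, 1, ..., 3). Only the lines that attain the minimum somewhere contribute to roots; other lines are dominated. Here the surviving (envelope) indices are i = 3, i = 2, i = 1, i = 0.
Intersections between consecutive envelope lines give the roots: for adjacent envelope indices i < j the intersection is x = (a_i − a_j) / (j − i). Reading off the sorted break points: {-5, -3, 4}.
Verification: at each break x_0, at least two indices attain the minimum of min_i(a_i + i · x_0).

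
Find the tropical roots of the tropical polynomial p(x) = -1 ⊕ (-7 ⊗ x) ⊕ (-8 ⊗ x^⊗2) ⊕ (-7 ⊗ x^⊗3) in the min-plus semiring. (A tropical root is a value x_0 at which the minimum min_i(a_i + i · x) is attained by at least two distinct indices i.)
Roots: {-1, 1, 6}

Each tropical root is a break point of the lower envelope of the lines y = a_i + i · x (there are 4 lines, with slopes 0, 1, ..., 3). Only the lines that attain the minimum somewhere contribute to roots; other lines are dominated. Here the surviving (envelope) indices are i = 3, i = 2, i = 1, i = 0.
Intersections between consecutive envelope lines give the roots: for adjacent envelope indices i < j the intersection is x = (a_i − a_j) / (j − i). Reading off the sorted break points: {-1, 1, 6}.
Verification: at each break x_0, at least two indices attain the minimum of min_i(a_i + i · x_0).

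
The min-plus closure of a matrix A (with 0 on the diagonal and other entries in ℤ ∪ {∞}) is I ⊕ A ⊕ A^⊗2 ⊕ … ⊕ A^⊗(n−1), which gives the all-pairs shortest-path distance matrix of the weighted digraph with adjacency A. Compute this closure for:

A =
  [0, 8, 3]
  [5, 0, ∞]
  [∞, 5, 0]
Closure =
  [0, 8, 3]
  [5, 0, 8]
  [10, 5, 0]

This is the Floyd-Warshall all-pairs shortest-path computation. For each intermediate vertex k = 0, 1, …, 2, update dist[i][j] ← min(dist[i][j], dist[i][k] + dist[k][j]). The final matrix gives, for each (i, j), the minimum total weight of any directed path from i to j (possibly empty when i = j).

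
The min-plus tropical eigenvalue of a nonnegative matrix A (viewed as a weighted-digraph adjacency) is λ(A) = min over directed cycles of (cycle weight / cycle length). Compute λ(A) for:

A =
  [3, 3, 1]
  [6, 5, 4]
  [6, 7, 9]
λ(A) = 3

Enumerate directed cycles and compute their means (weight / length). Sample:
  cycle 0 → 0: weight = 3, length = 1, mean = 3/1 ≈ 3.000
  cycle 1 → 1: weight = 5, length = 1, mean = 5/1 ≈ 5.000
  cycle 2 → 2: weight = 9, length = 1, mean = 9/1 ≈ 9.000
  cycle 0 → 1 → 0: weight = 9, length = 2, mean = 9/2 ≈ 4.500
  cycle 0 → 2 → 0: weight = 7, length = 2, mean = 7/2 ≈ 3.500
  cycle 1 → 0 → 1: weight = 9, length = 2, mean = 9/2 ≈ 4.500
Minimum mean = 3.000, attained e.g. along the cycle 0 → 0 with weight 3 and length 1. So λ(A) = 3/1 = 3.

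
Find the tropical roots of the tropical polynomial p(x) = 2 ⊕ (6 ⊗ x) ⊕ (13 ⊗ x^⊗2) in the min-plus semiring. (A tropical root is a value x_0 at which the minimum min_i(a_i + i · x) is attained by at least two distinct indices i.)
Roots: {-7, -4}

Each tropical root is a break point of the lower envelope of the lines y = a_i + i · x (there are 3 lines, with slopes 0, 1, ..., 2). Only the lines that attain the minimum somewhere contribute to roots; other lines are dominated. Here the surviving (envelope) indices are i = 2, i = 1, i = 0.
Intersections between consecutive envelope lines give the roots: for adjacent envelope indices i < j the intersection is x = (a_i − a_j) / (j − i). Reading off the sorted break points: {-7, -4}.
Verification: at each break x_0, at least two indices attain the minimum of min_i(a_i + i · x_0).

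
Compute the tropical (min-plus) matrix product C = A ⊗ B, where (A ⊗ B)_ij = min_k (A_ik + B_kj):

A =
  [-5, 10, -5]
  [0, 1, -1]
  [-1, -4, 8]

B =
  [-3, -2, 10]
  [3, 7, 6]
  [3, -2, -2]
A ⊗ B =
  [-8, -7, -7]
  [-3, -3, -3]
  [-4, -3, 2]

Apply the min-plus product entry-by-entry:
  C[0][0] = min over k of (A[0][0] + B[0][0] = -5 + -3 = -8, A[0][1] + B[1][0] = 10 + 3 = 13, A[0][2] + B[2][0] = -5 + 3 = -2) = -8 (attained at k = 0)
  C[0][1] = min over k of (A[0][0] + B[0][1] = -5 + -2 = -7, A[0][1] + B[1][1] = 10 + 7 = 17, A[0][2] + B[2][1] = -5 + -2 = -7) = -7 (attained at k = 0)
  C[0][2] = min over k of (A[0][0] + B[0][2] = -5 + 10 = 5, A[0][1] + B[1][2] = 10 + 6 = 16, A[0][2] + B[2][2] = -5 + -2 = -7) = -7 (attained at k = 2)
  C[1][0] = min over k of (A[1][0] + B[0][0] = 0 + -3 = -3, A[1][1] + B[1][0] = 1 + 3 = 4, A[1][2] + B[2][0] = -1 + 3 = 2) = -3 (attained at k = 0)
  C[1][1] = min over k of (A[1][0] + B[0][1] = 0 + -2 = -2, A[1][1] + B[1][1] = 1 + 7 = 8, A[1][2] + B[2][1] = -1 + -2 = -3) = -3 (attained at k = 2)
  C[1][2] = min over k of (A[1][0] + B[0][2] = 0 + 10 = 10, A[1][1] + B[1][2] = 1 + 6 = 7, A[1][2] + B[2][2] = -1 + -2 = -3) = -3 (attained at k = 2)
  C[2][0] = min over k of (A[2][0] + B[0][0] = -1 + -3 = -4, A[2][1] + B[1][0] = -4 + 3 = -1, A[2][2] + B[2][0] = 8 + 3 = 11) = -4 (attained at k = 0)
  C[2][1] = min over k of (A[2][0] + B[0][1] = -1 + -2 = -3, A[2][1] + B[1][1] = -4 + 7 = 3, A[2][2] + B[2][1] = 8 + -2 = 6) = -3 (attained at k = 0)
  C[2][2] = min over k of (A[2][0] + B[0][2] = -1 + 10 = 9, A[2][1] + B[1][2] = -4 + 6 = 2, A[2][2] + B[2][2] = 8 + -2 = 6) = 2 (attained at k = 1)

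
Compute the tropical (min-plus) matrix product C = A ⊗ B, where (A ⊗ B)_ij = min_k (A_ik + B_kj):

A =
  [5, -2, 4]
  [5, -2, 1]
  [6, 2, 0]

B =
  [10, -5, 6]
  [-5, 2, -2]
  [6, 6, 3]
A ⊗ B =
  [-7, 0, -4]
  [-7, 0, -4]
  [-3, 1, 0]

Apply the min-plus product entry-by-entry:
  C[0][0] = min over k of (A[0][0] + B[0][0] = 5 + 10 = 15, A[0][1] + B[1][0] = -2 + -5 = -7, A[0][2] + B[2][0] = 4 + 6 = 10) = -7 (attained at k = 1)
  C[0][1] = min over k of (A[0][0] + B[0][1] = 5 + -5 = 0, A[0][1] + B[1][1] = -2 + 2 = 0, A[0][2] + B[2][1] = 4 + 6 = 10) = 0 (attained at k = 0)
  C[0][2] = min over k of (A[0][0] + B[0][2] = 5 + 6 = 11, A[0][1] + B[1][2] = -2 + -2 = -4, A[0][2] + B[2][2] = 4 + 3 = 7) = -4 (attained at k = 1)
  C[1][0] = min over k of (A[1][0] + B[0][0] = 5 + 10 = 15, A[1][1] + B[1][0] = -2 + -5 = -7, A[1][2] + B[2][0] = 1 + 6 = 7) = -7 (attained at k = 1)
  C[1][1] = min over k of (A[1][0] + B[0][1] = 5 + -5 = 0, A[1][1] + B[1][1] = -2 + 2 = 0, A[1][2] + B[2][1] = 1 + 6 = 7) = 0 (attained at k = 0)
  C[1][2] = min over k of (A[1][0] + B[0][2] = 5 + 6 = 11, A[1][1] + B[1][2] = -2 + -2 = -4, A[1][2] + B[2][2] = 1 + 3 = 4) = -4 (attained at k = 1)
  C[2][0] = min over k of (A[2][0] + B[0][0] = 6 + 10 = 16, A[2][1] + B[1][0] = 2 + -5 = -3, A[2][2] + B[2][0] = 0 + 6 = 6) = -3 (attained at k = 1)
  C[2][1] = min over k of (A[2][0] + B[0][1] = 6 + -5 = 1, A[2][1] + B[1][1] = 2 + 2 = 4, A[2][2] + B[2][1] = 0 + 6 = 6) = 1 (attained at k = 0)
  C[2][2] = min over k of (A[2][0] + B[0][2] = 6 + 6 = 12, A[2][1] + B[1][2] = 2 + -2 = 0, A[2][2] + B[2][2] = 0 + 3 = 3) = 0 (attained at k = 1)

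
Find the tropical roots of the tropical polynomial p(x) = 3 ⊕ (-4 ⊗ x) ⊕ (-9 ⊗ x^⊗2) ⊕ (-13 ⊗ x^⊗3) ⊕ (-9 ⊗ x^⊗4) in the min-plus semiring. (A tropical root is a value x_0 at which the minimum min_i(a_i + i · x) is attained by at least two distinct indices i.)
Roots: {-4, 4, 5, 7}

Each tropical root is a break point of the lower envelope of the lines y = a_i + i · x (there are 5 lines, with slopes 0, 1, ..., 4). Only the lines that attain the minimum somewhere contribute to roots; other lines are dominated. Here the surviving (envelope) indices are i = 4, i = 3, i = 2, i = 1, i = 0.
Intersections between consecutive envelope lines give the roots: for adjacent envelope indices i < j the intersection is x = (a_i − a_j) / (j − i). Reading off the sorted break points: {-4, 4, 5, 7}.
Verification: at each break x_0, at least two indices attain the minimum of min_i(a_i + i · x_0).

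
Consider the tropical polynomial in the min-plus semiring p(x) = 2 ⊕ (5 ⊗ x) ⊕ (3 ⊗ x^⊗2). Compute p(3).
p(3) = 2

A tropical monomial a ⊗ x^⊗i evaluates to a + i · x. Evaluating each term at x = 3:
  Term 0 contributes 2 + 0 · 3 = 2
  Term 1 contributes 5 + 1 · 3 = 8
  Term 2 contributes 3 + 2 · 3 = 9
p(3) = ⊕ of these = min[2, 8, 9] = 2.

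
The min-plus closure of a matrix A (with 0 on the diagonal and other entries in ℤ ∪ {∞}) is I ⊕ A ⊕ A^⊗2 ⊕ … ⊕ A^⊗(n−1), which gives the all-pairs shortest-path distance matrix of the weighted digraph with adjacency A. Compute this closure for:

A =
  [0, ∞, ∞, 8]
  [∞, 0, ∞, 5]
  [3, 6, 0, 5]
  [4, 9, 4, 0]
Closure =
  [0, 17, 12, 8]
  [9, 0, 9, 5]
  [3, 6, 0, 5]
  [4, 9, 4, 0]

This is the Floyd-Warshall all-pairs shortest-path computation. For each intermediate vertex k = 0, 1, …, 3, update dist[i][j] ← min(dist[i][j], dist[i][k] + dist[k][j]). The final matrix gives, for each (i, j), the minimum total weight of any directed path from i to j (possibly empty when i = j).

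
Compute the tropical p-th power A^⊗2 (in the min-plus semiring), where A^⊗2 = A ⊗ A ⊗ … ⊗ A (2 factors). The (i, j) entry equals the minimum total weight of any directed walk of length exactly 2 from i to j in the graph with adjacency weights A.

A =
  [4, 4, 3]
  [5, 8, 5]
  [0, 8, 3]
A^⊗2 =
  [3, 8, 6]
  [5, 9, 8]
  [3, 4, 3]

Each entry (A^⊗2)_ij equals the minimum over all length-2 walks i = v_0 → v_1 → … → v_2 = j of Σ_t A[v_t][v_{t+1}]. For example, for (i, j) = (0, 2) we minimise over 3 possible intermediate vertex sequences; the minimum is 6, attained along the walk 0 → 2 → 2.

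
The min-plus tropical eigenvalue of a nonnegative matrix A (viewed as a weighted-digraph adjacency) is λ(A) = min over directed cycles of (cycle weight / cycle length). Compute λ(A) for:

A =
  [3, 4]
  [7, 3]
λ(A) = 3

Enumerate directed cycles and compute their means (weight / length). Sample:
  cycle 0 → 0: weight = 3, length = 1, mean = 3/1 ≈ 3.000
  cycle 1 → 1: weight = 3, length = 1, mean = 3/1 ≈ 3.000
  cycle 0 → 1 → 0: weight = 11, length = 2, mean = 11/2 ≈ 5.500
  cycle 1 → 0 → 1: weight = 11, length = 2, mean = 11/2 ≈ 5.500
Minimum mean = 3.000, attained e.g. along the cycle 0 → 0 with weight 3 and length 1. So λ(A) = 3/1 = 3.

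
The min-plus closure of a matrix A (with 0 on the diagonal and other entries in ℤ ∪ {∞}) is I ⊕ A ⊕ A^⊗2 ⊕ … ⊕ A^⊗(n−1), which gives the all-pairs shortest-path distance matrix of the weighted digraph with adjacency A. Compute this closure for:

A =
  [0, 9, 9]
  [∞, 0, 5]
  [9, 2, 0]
Closure =
  [0, 9, 9]
  [14, 0, 5]
  [9, 2, 0]

This is the Floyd-Warshall all-pairs shortest-path computation. For each intermediate vertex k = 0, 1, …, 2, update dist[i][j] ← min(dist[i][j], dist[i][k] + dist[k][j]). The final matrix gives, for each (i, j), the minimum total weight of any directed path from i to j (possibly empty when i = j).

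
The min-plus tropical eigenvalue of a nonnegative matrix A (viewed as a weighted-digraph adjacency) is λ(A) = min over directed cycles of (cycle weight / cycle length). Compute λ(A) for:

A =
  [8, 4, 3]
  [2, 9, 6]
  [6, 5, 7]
λ(A) = 3

Enumerate directed cycles and compute their means (weight / length). Sample:
  cycle 0 → 0: weight = 8, length = 1, mean = 8/1 ≈ 8.000
  cycle 1 → 1: weight = 9, length = 1, mean = 9/1 ≈ 9.000
  cycle 2 → 2: weight = 7, length = 1, mean = 7/1 ≈ 7.000
  cycle 0 → 1 → 0: weight = 6, length = 2, mean = 6/2 ≈ 3.000
  cycle 0 → 2 → 0: weight = 9, length = 2, mean = 9/2 ≈ 4.500
  cycle 1 → 0 → 1: weight = 6, length = 2, mean = 6/2 ≈ 3.000
Minimum mean = 3.000, attained e.g. along the cycle 0 → 1 → 0 with weight 6 and length 2. So λ(A) = 6/2 = 3.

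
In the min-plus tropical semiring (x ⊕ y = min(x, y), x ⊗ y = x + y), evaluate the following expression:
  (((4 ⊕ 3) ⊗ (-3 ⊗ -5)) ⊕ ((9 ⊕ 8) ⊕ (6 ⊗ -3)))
(((4 ⊕ 3) ⊗ (-3 ⊗ -5)) ⊕ ((9 ⊕ 8) ⊕ (6 ⊗ -3))) = -5

Expand innermost to outermost. Recall ⊕ takes the minimum of its arguments and ⊗ takes their sum. Working out the expression (((4 ⊕ 3) ⊗ (-3 ⊗ -5)) ⊕ ((9 ⊕ 8) ⊕ (6 ⊗ -3))) gives -5.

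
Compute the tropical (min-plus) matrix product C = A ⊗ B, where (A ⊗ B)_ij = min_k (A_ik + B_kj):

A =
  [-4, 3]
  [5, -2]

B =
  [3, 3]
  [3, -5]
A ⊗ B =
  [-1, -2]
  [1, -7]

Apply the min-plus product entry-by-entry:
  C[0][0] = min over k of (A[0][0] + B[0][0] = -4 + 3 = -1, A[0][1] + B[1][0] = 3 + 3 = 6) = -1 (attained at k = 0)
  C[0][1] = min over k of (A[0][0] + B[0][1] = -4 + 3 = -1, A[0][1] + B[1][1] = 3 + -5 = -2) = -2 (attained at k = 1)
  C[1][0] = min over k of (A[1][0] + B[0][0] = 5 + 3 = 8, A[1][1] + B[1][0] = -2 + 3 = 1) = 1 (attained at k = 1)
  C[1][1] = min over k of (A[1][0] + B[0][1] = 5 + 3 = 8, A[1][1] + B[1][1] = -2 + -5 = -7) = -7 (attained at k = 1)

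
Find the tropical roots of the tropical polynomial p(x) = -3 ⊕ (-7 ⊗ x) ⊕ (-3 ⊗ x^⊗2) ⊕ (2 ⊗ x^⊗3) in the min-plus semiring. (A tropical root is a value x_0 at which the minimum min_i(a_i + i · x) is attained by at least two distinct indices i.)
Roots: {-5, -4, 4}

Each tropical root is a break point of the lower envelope of the lines y = a_i + i · x (there are 4 lines, with slopes 0, 1, ..., 3). Only the lines that attain the minimum somewhere contribute to roots; other lines are dominated. Here the surviving (envelope) indices are i = 3, i = 2, i = 1, i = 0.
Intersections between consecutive envelope lines give the roots: for adjacent envelope indices i < j the intersection is x = (a_i − a_j) / (j − i). Reading off the sorted break points: {-5, -4, 4}.
Verification: at each break x_0, at least two indices attain the minimum of min_i(a_i + i · x_0).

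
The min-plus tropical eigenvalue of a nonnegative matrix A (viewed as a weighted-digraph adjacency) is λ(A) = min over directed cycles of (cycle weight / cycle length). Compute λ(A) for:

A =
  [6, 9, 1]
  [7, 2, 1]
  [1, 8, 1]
λ(A) = 1

Enumerate directed cycles and compute their means (weight / length). Sample:
  cycle 0 → 0: weight = 6, length = 1, mean = 6/1 ≈ 6.000
  cycle 1 → 1: weight = 2, length = 1, mean = 2/1 ≈ 2.000
  cycle 2 → 2: weight = 1, length = 1, mean = 1/1 ≈ 1.000
  cycle 0 → 1 → 0: weight = 16, length = 2, mean = 16/2 ≈ 8.000
  cycle 0 → 2 → 0: weight = 2, length = 2, mean = 2/2 ≈ 1.000
  cycle 1 → 0 → 1: weight = 16, length = 2, mean = 16/2 ≈ 8.000
Minimum mean = 1.000, attained e.g. along the cycle 2 → 2 with weight 1 and length 1. So λ(A) = 1/1 = 1.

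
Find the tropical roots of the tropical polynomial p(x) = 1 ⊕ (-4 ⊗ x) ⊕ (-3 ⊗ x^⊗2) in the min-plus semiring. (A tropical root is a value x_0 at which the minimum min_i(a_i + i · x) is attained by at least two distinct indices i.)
Roots: {-1, 5}

Each tropical root is a break point of the lower envelope of the lines y = a_i + i · x (there are 3 lines, with slopes 0, 1, ..., 2). Only the lines that attain the minimum somewhere contribute to roots; other lines are dominated. Here the surviving (envelope) indices are i = 2, i = 1, i = 0.
Intersections between consecutive envelope lines give the roots: for adjacent envelope indices i < j the intersection is x = (a_i − a_j) / (j − i). Reading off the sorted break points: {-1, 5}.
Verification: at each break x_0, at least two indices attain the minimum of min_i(a_i + i · x_0).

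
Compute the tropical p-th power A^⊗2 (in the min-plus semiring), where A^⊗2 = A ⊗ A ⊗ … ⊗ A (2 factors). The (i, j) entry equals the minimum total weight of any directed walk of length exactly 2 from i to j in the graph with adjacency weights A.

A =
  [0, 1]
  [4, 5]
A^⊗2 =
  [0, 1]
  [4, 5]

Each entry (A^⊗2)_ij equals the minimum over all length-2 walks i = v_0 → v_1 → … → v_2 = j of Σ_t A[v_t][v_{t+1}]. For example, for (i, j) = (0, 1) we minimise over 2 possible intermediate vertex sequences; the minimum is 1, attained along the walk 0 → 0 → 1.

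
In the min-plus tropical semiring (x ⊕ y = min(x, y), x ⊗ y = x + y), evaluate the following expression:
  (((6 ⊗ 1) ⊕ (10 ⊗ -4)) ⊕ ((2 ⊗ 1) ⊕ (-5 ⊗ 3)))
(((6 ⊗ 1) ⊕ (10 ⊗ -4)) ⊕ ((2 ⊗ 1) ⊕ (-5 ⊗ 3))) = -2

Expand innermost to outermost. Recall ⊕ takes the minimum of its arguments and ⊗ takes their sum. Working out the expression (((6 ⊗ 1) ⊕ (10 ⊗ -4)) ⊕ ((2 ⊗ 1) ⊕ (-5 ⊗ 3))) gives -2.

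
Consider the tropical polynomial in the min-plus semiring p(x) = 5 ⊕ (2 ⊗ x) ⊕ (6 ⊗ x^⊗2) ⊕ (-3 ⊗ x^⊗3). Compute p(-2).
p(-2) = -9

A tropical monomial a ⊗ x^⊗i evaluates to a + i · x. Evaluating each term at x = -2:
  Term 0 contributes 5 + 0 · -2 = 5
  Term 1 contributes 2 + 1 · -2 = 0
  Term 2 contributes 6 + 2 · -2 = 2
  Term 3 contributes -3 + 3 · -2 = -9
p(-2) = ⊕ of these = min[5, 0, 2, -9] = -9.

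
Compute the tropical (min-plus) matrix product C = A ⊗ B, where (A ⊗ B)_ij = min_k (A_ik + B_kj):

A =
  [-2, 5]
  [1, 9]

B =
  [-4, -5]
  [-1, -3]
A ⊗ B =
  [-6, -7]
  [-3, -4]

Apply the min-plus product entry-by-entry:
  C[0][0] = min over k of (A[0][0] + B[0][0] = -2 + -4 = -6, A[0][1] + B[1][0] = 5 + -1 = 4) = -6 (attained at k = 0)
  C[0][1] = min over k of (A[0][0] + B[0][1] = -2 + -5 = -7, A[0][1] + B[1][1] = 5 + -3 = 2) = -7 (attained at k = 0)
  C[1][0] = min over k of (A[1][0] + B[0][0] = 1 + -4 = -3, A[1][1] + B[1][0] = 9 + -1 = 8) = -3 (attained at k = 0)
  C[1][1] = min over k of (A[1][0] + B[0][1] = 1 + -5 = -4, A[1][1] + B[1][1] = 9 + -3 = 6) = -4 (attained at k = 0)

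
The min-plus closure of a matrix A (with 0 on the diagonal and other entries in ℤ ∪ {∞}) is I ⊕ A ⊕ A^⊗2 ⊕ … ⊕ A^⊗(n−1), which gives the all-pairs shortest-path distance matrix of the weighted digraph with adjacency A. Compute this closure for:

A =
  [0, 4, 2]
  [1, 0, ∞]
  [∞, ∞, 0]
Closure =
  [0, 4, 2]
  [1, 0, 3]
  [∞, ∞, 0]

This is the Floyd-Warshall all-pairs shortest-path computation. For each intermediate vertex k = 0, 1, …, 2, update dist[i][j] ← min(dist[i][j], dist[i][k] + dist[k][j]). The final matrix gives, for each (i, j), the minimum total weight of any directed path from i to j (possibly empty when i = j).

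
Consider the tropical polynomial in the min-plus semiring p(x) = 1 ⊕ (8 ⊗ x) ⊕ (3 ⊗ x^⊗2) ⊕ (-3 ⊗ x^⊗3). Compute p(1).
p(1) = 0

A tropical monomial a ⊗ x^⊗i evaluates to a + i · x. Evaluating each term at x = 1:
  Term 0 contributes 1 + 0 · 1 = 1
  Term 1 contributes 8 + 1 · 1 = 9
  Term 2 contributes 3 + 2 · 1 = 5
  Term 3 contributes -3 + 3 · 1 = 0
p(1) = ⊕ of these = min[1, 9, 5, 0] = 0.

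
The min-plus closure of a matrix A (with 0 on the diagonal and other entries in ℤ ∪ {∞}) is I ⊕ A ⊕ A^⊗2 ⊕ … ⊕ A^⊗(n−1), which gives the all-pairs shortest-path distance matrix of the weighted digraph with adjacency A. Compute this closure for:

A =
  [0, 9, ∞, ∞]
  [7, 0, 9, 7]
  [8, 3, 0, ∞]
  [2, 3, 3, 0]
Closure =
  [0, 9, 18, 16]
  [7, 0, 9, 7]
  [8, 3, 0, 10]
  [2, 3, 3, 0]

This is the Floyd-Warshall all-pairs shortest-path computation. For each intermediate vertex k = 0, 1, …, 3, update dist[i][j] ← min(dist[i][j], dist[i][k] + dist[k][j]). The final matrix gives, for each (i, j), the minimum total weight of any directed path from i to j (possibly empty when i = j).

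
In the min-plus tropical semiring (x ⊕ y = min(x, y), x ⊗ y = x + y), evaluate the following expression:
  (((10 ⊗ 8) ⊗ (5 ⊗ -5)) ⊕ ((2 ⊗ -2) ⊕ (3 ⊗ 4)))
(((10 ⊗ 8) ⊗ (5 ⊗ -5)) ⊕ ((2 ⊗ -2) ⊕ (3 ⊗ 4))) = 0

Expand innermost to outermost. Recall ⊕ takes the minimum of its arguments and ⊗ takes their sum. Working out the expression (((10 ⊗ 8) ⊗ (5 ⊗ -5)) ⊕ ((2 ⊗ -2) ⊕ (3 ⊗ 4))) gives 0.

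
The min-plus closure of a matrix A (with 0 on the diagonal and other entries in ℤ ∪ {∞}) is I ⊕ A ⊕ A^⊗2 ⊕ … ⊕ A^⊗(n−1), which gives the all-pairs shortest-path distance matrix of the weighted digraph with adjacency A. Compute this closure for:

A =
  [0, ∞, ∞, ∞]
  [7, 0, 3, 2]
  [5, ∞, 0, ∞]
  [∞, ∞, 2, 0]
Closure =
  [0, ∞, ∞, ∞]
  [7, 0, 3, 2]
  [5, ∞, 0, ∞]
  [7, ∞, 2, 0]

This is the Floyd-Warshall all-pairs shortest-path computation. For each intermediate vertex k = 0, 1, …, 3, update dist[i][j] ← min(dist[i][j], dist[i][k] + dist[k][j]). The final matrix gives, for each (i, j), the minimum total weight of any directed path from i to j (possibly empty when i = j).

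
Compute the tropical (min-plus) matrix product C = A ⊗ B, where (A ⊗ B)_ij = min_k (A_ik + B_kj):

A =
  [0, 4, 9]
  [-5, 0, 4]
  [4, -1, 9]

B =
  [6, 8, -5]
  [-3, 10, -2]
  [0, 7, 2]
A ⊗ B =
  [1, 8, -5]
  [-3, 3, -10]
  [-4, 9, -3]

Apply the min-plus product entry-by-entry:
  C[0][0] = min over k of (A[0][0] + B[0][0] = 0 + 6 = 6, A[0][1] + B[1][0] = 4 + -3 = 1, A[0][2] + B[2][0] = 9 + 0 = 9) = 1 (attained at k = 1)
  C[0][1] = min over k of (A[0][0] + B[0][1] = 0 + 8 = 8, A[0][1] + B[1][1] = 4 + 10 = 14, A[0][2] + B[2][1] = 9 + 7 = 16) = 8 (attained at k = 0)
  C[0][2] = min over k of (A[0][0] + B[0][2] = 0 + -5 = -5, A[0][1] + B[1][2] = 4 + -2 = 2, A[0][2] + B[2][2] = 9 + 2 = 11) = -5 (attained at k = 0)
  C[1][0] = min over k of (A[1][0] + B[0][0] = -5 + 6 = 1, A[1][1] + B[1][0] = 0 + -3 = -3, A[1][2] + B[2][0] = 4 + 0 = 4) = -3 (attained at k = 1)
  C[1][1] = min over k of (A[1][0] + B[0][1] = -5 + 8 = 3, A[1][1] + B[1][1] = 0 + 10 = 10, A[1][2] + B[2][1] = 4 + 7 = 11) = 3 (attained at k = 0)
  C[1][2] = min over k of (A[1][0] + B[0][2] = -5 + -5 = -10, A[1][1] + B[1][2] = 0 + -2 = -2, A[1][2] + B[2][2] = 4 + 2 = 6) = -10 (attained at k = 0)
  C[2][0] = min over k of (A[2][0] + B[0][0] = 4 + 6 = 10, A[2][1] + B[1][0] = -1 + -3 = -4, A[2][2] + B[2][0] = 9 + 0 = 9) = -4 (attained at k = 1)
  C[2][1] = min over k of (A[2][0] + B[0][1] = 4 + 8 = 12, A[2][1] + B[1][1] = -1 + 10 = 9, A[2][2] + B[2][1] = 9 + 7 = 16) = 9 (attained at k = 1)
  C[2][2] = min over k of (A[2][0] + B[0][2] = 4 + -5 = -1, A[2][1] + B[1][2] = -1 + -2 = -3, A[2][2] + B[2][2] = 9 + 2 = 11) = -3 (attained at k = 1)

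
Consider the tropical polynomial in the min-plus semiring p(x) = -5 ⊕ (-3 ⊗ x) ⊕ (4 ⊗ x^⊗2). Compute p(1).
p(1) = -5

A tropical monomial a ⊗ x^⊗i evaluates to a + i · x. Evaluating each term at x = 1:
  Term 0 contributes -5 + 0 · 1 = -5
  Term 1 contributes -3 + 1 · 1 = -2
  Term 2 contributes 4 + 2 · 1 = 6
p(1) = ⊕ of these = min[-5, -2, 6] = -5.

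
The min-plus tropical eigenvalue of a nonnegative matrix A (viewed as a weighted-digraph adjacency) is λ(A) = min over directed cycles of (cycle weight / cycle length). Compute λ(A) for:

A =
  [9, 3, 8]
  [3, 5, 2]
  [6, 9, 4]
λ(A) = 3

Enumerate directed cycles and compute their means (weight / length). Sample:
  cycle 0 → 0: weight = 9, length = 1, mean = 9/1 ≈ 9.000
  cycle 1 → 1: weight = 5, length = 1, mean = 5/1 ≈ 5.000
  cycle 2 → 2: weight = 4, length = 1, mean = 4/1 ≈ 4.000
  cycle 0 → 1 → 0: weight = 6, length = 2, mean = 6/2 ≈ 3.000
  cycle 0 → 2 → 0: weight = 14, length = 2, mean = 14/2 ≈ 7.000
  cycle 1 → 0 → 1: weight = 6, length = 2, mean = 6/2 ≈ 3.000
Minimum mean = 3.000, attained e.g. along the cycle 0 → 1 → 0 with weight 6 and length 2. So λ(A) = 6/2 = 3.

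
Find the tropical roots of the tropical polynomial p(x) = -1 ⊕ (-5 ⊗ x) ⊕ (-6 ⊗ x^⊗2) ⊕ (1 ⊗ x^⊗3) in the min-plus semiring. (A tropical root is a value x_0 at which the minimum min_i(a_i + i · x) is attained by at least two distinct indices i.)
Roots: {-7, 1, 4}

Each tropical root is a break point of the lower envelope of the lines y = a_i + i · x (there are 4 lines, with slopes 0, 1, ..., 3). Only the lines that attain the minimum somewhere contribute to roots; other lines are dominated. Here the surviving (envelope) indices are i = 3, i = 2, i = 1, i = 0.
Intersections between consecutive envelope lines give the roots: for adjacent envelope indices i < j the intersection is x = (a_i − a_j) / (j − i). Reading off the sorted break points: {-7, 1, 4}.
Verification: at each break x_0, at least two indices attain the minimum of min_i(a_i + i · x_0).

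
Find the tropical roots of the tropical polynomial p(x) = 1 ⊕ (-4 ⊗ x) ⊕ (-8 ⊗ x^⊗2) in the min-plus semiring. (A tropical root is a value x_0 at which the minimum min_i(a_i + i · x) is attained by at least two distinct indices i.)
Roots: {4, 5}

Each tropical root is a break point of the lower envelope of the lines y = a_i + i · x (there are 3 lines, with slopes 0, 1, ..., 2). Only the lines that attain the minimum somewhere contribute to roots; other lines are dominated. Here the surviving (envelope) indices are i = 2, i = 1, i = 0.
Intersections between consecutive envelope lines give the roots: for adjacent envelope indices i < j the intersection is x = (a_i − a_j) / (j − i). Reading off the sorted break points: {4, 5}.
Verification: at each break x_0, at least two indices attain the minimum of min_i(a_i + i · x_0).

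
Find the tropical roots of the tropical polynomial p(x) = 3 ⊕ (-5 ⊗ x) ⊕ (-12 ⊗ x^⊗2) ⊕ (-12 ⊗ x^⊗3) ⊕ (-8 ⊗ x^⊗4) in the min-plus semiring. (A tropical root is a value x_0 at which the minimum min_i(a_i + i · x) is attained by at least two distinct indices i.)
Roots: {-4, 0, 7, 8}

Each tropical root is a break point of the lower envelope of the lines y = a_i + i · x (there are 5 lines, with slopes 0, 1, ..., 4). Only the lines that attain the minimum somewhere contribute to roots; other lines are dominated. Here the surviving (envelope) indices are i = 4, i = 3, i = 2, i = 1, i = 0.
Intersections between consecutive envelope lines give the roots: for adjacent envelope indices i < j the intersection is x = (a_i − a_j) / (j − i). Reading off the sorted break points: {-4, 0, 7, 8}.
Verification: at each break x_0, at least two indices attain the minimum of min_i(a_i + i · x_0).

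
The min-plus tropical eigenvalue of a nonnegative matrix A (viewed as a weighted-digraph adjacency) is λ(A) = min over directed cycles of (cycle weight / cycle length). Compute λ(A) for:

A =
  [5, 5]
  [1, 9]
λ(A) = 3

Enumerate directed cycles and compute their means (weight / length). Sample:
  cycle 0 → 0: weight = 5, length = 1, mean = 5/1 ≈ 5.000
  cycle 1 → 1: weight = 9, length = 1, mean = 9/1 ≈ 9.000
  cycle 0 → 1 → 0: weight = 6, length = 2, mean = 6/2 ≈ 3.000
  cycle 1 → 0 → 1: weight = 6, length = 2, mean = 6/2 ≈ 3.000
Minimum mean = 3.000, attained e.g. along the cycle 0 → 1 → 0 with weight 6 and length 2. So λ(A) = 6/2 = 3.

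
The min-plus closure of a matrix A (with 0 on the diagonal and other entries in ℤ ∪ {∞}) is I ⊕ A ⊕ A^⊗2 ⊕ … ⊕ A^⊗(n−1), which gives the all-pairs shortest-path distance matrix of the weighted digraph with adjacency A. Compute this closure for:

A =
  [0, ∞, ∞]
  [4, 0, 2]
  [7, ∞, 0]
Closure =
  [0, ∞, ∞]
  [4, 0, 2]
  [7, ∞, 0]

This is the Floyd-Warshall all-pairs shortest-path computation. For each intermediate vertex k = 0, 1, …, 2, update dist[i][j] ← min(dist[i][j], dist[i][k] + dist[k][j]). The final matrix gives, for each (i, j), the minimum total weight of any directed path from i to j (possibly empty when i = j).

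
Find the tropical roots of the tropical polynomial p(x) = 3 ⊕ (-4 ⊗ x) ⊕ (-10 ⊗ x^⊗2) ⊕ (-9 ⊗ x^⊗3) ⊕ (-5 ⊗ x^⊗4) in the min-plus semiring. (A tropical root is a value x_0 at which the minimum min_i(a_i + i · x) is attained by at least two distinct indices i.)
Roots: {-4, -1, 6, 7}

Each tropical root is a break point of the lower envelope of the lines y = a_i + i · x (there are 5 lines, with slopes 0, 1, ..., 4). Only the lines that attain the minimum somewhere contribute to roots; other lines are dominated. Here the surviving (envelope) indices are i = 4, i = 3, i = 2, i = 1, i = 0.
Intersections between consecutive envelope lines give the roots: for adjacent envelope indices i < j the intersection is x = (a_i − a_j) / (j − i). Reading off the sorted break points: {-4, -1, 6, 7}.
Verification: at each break x_0, at least two indices attain the minimum of min_i(a_i + i · x_0).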